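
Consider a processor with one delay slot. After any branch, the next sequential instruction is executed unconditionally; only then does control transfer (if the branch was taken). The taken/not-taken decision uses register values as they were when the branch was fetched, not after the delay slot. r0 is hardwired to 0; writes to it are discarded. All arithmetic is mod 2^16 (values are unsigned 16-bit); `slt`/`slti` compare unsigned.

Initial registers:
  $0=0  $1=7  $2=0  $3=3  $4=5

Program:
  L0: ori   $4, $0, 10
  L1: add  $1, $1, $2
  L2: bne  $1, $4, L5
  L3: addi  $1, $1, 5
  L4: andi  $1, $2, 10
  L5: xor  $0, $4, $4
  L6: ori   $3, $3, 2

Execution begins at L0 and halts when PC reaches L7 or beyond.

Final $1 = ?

12

[0] ori   $4, $0, 10  →  {$0:0, $1:7, $2:0, $3:3, $4:10}
[1] add  $1, $1, $2  →  {$0:0, $1:7, $2:0, $3:3, $4:10}
[2] bne  $1, $4, L5  →  {$0:0, $1:7, $2:0, $3:3, $4:10}  ⟨branch taken⟩
[3] addi  $1, $1, 5  →  {$0:0, $1:12, $2:0, $3:3, $4:10}
[5] xor  $0, $4, $4  →  {$0:0, $1:12, $2:0, $3:3, $4:10}
[6] ori   $3, $3, 2  →  {$0:0, $1:12, $2:0, $3:3, $4:10}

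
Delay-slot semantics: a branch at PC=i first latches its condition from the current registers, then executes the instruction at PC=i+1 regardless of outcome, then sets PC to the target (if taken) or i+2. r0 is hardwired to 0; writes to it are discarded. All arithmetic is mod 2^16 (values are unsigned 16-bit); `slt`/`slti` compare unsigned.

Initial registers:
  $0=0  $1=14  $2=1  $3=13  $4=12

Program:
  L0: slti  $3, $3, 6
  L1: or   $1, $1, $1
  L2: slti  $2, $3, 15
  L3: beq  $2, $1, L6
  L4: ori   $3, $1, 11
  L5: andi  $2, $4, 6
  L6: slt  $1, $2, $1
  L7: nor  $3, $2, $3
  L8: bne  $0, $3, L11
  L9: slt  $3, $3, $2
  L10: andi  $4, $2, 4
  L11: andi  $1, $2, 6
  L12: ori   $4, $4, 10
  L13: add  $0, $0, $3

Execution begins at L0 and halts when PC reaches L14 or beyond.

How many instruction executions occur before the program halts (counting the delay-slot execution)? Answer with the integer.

13

#0 slti  $3, $3, 6 ; 0/14/1/0/12
#1 or   $1, $1, $1 ; 0/14/1/0/12
#2 slti  $2, $3, 15 ; 0/14/1/0/12
#3 beq  $2, $1, L6 ; 0/14/1/0/12 ; →fallthru
#4 ori   $3, $1, 11 ; 0/14/1/15/12
#5 andi  $2, $4, 6 ; 0/14/4/15/12
#6 slt  $1, $2, $1 ; 0/1/4/15/12
#7 nor  $3, $2, $3 ; 0/1/4/65520/12
#8 bne  $0, $3, L11 ; 0/1/4/65520/12 ; →target
#9 slt  $3, $3, $2 ; 0/1/4/0/12
#11 andi  $1, $2, 6 ; 0/4/4/0/12
#12 ori   $4, $4, 10 ; 0/4/4/0/14
#13 add  $0, $0, $3 ; 0/4/4/0/14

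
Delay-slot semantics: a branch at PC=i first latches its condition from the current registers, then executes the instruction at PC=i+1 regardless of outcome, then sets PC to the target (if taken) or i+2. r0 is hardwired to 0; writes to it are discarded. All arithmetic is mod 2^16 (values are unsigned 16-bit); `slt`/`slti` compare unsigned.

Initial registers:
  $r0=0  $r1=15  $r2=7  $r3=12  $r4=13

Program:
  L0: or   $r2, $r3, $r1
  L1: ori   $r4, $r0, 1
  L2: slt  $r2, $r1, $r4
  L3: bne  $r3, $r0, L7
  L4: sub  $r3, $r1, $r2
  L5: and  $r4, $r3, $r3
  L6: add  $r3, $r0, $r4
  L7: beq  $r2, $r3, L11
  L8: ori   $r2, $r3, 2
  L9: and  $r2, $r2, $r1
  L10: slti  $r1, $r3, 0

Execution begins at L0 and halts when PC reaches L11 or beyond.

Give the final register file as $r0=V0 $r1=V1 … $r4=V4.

PC=0  or   $r2, $r3, $r1     | $r0=0 $r1=15 $r2=15 $r3=12 $r4=13
PC=1  ori   $r4, $r0, 1      | $r0=0 $r1=15 $r2=15 $r3=12 $r4=1
PC=2  slt  $r2, $r1, $r4     | $r0=0 $r1=15 $r2=0 $r3=12 $r4=1
PC=3  bne  $r3, $r0, L7      | $r0=0 $r1=15 $r2=0 $r3=12 $r4=1  [TAKEN]
PC=4  sub  $r3, $r1, $r2     | $r0=0 $r1=15 $r2=0 $r3=15 $r4=1
PC=7  beq  $r2, $r3, L11     | $r0=0 $r1=15 $r2=0 $r3=15 $r4=1  [not taken]
PC=8  ori   $r2, $r3, 2      | $r0=0 $r1=15 $r2=15 $r3=15 $r4=1
PC=9  and  $r2, $r2, $r1     | $r0=0 $r1=15 $r2=15 $r3=15 $r4=1
PC=10 slti  $r1, $r3, 0      | $r0=0 $r1=0 $r2=15 $r3=15 $r4=1

$r0=0 $r1=0 $r2=15 $r3=15 $r4=1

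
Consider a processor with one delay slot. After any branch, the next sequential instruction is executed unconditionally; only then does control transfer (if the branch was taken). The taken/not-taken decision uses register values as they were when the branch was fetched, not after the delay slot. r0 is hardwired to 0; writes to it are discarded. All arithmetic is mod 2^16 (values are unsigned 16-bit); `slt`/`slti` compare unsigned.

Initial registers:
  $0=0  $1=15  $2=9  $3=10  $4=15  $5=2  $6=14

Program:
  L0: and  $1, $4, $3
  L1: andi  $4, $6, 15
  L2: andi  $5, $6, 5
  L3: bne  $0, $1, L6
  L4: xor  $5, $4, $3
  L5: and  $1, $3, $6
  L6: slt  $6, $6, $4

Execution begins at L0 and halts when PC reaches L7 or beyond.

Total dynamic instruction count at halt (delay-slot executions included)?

6

  step pc=0: and  $1, $4, $3  regs=(0,10,9,10,15,2,14)
  step pc=1: andi  $4, $6, 15  regs=(0,10,9,10,14,2,14)
  step pc=2: andi  $5, $6, 5  regs=(0,10,9,10,14,4,14)
  step pc=3: bne  $0, $1, L6  cond=T  regs=(0,10,9,10,14,4,14)
  step pc=4: xor  $5, $4, $3  regs=(0,10,9,10,14,4,14)
  step pc=6: slt  $6, $6, $4  regs=(0,10,9,10,14,4,0)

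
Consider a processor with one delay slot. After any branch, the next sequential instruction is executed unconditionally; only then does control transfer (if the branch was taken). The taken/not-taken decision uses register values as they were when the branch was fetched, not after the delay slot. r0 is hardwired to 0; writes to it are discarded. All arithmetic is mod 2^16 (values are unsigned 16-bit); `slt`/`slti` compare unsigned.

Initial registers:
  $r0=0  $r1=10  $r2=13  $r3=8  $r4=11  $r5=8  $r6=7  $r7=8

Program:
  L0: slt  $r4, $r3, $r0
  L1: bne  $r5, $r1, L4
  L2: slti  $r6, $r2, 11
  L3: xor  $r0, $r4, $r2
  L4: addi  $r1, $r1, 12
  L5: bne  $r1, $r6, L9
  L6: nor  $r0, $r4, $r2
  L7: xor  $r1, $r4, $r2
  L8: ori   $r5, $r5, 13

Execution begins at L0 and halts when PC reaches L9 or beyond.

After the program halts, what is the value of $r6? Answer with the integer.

0

  step pc=0: slt  $r4, $r3, $r0  regs=(0,10,13,8,0,8,7,8)
  step pc=1: bne  $r5, $r1, L4  cond=T  regs=(0,10,13,8,0,8,7,8)
  step pc=2: slti  $r6, $r2, 11  regs=(0,10,13,8,0,8,0,8)
  step pc=4: addi  $r1, $r1, 12  regs=(0,22,13,8,0,8,0,8)
  step pc=5: bne  $r1, $r6, L9  cond=T  regs=(0,22,13,8,0,8,0,8)
  step pc=6: nor  $r0, $r4, $r2  regs=(0,22,13,8,0,8,0,8)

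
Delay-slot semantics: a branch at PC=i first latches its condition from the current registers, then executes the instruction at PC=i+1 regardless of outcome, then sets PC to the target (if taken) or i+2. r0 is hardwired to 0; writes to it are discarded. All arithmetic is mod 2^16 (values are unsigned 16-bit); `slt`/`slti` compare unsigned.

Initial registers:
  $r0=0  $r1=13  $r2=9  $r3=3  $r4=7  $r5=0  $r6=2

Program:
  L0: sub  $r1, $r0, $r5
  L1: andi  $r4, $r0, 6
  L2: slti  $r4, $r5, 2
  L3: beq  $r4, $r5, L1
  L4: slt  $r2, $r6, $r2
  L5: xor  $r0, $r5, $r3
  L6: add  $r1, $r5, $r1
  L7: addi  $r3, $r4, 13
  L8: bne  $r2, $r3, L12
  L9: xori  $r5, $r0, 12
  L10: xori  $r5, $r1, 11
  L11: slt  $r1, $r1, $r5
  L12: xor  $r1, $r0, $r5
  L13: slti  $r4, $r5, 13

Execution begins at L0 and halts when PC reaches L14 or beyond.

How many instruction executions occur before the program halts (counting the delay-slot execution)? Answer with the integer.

[0] sub  $r1, $r0, $r5  →  {$r0:0, $r1:0, $r2:9, $r3:3, $r4:7, $r5:0, $r6:2}
[1] andi  $r4, $r0, 6  →  {$r0:0, $r1:0, $r2:9, $r3:3, $r4:0, $r5:0, $r6:2}
[2] slti  $r4, $r5, 2  →  {$r0:0, $r1:0, $r2:9, $r3:3, $r4:1, $r5:0, $r6:2}
[3] beq  $r4, $r5, L1  →  {$r0:0, $r1:0, $r2:9, $r3:3, $r4:1, $r5:0, $r6:2}  ⟨branch fallthrough⟩
[4] slt  $r2, $r6, $r2  →  {$r0:0, $r1:0, $r2:1, $r3:3, $r4:1, $r5:0, $r6:2}
[5] xor  $r0, $r5, $r3  →  {$r0:0, $r1:0, $r2:1, $r3:3, $r4:1, $r5:0, $r6:2}
[6] add  $r1, $r5, $r1  →  {$r0:0, $r1:0, $r2:1, $r3:3, $r4:1, $r5:0, $r6:2}
[7] addi  $r3, $r4, 13  →  {$r0:0, $r1:0, $r2:1, $r3:14, $r4:1, $r5:0, $r6:2}
[8] bne  $r2, $r3, L12  →  {$r0:0, $r1:0, $r2:1, $r3:14, $r4:1, $r5:0, $r6:2}  ⟨branch taken⟩
[9] xori  $r5, $r0, 12  →  {$r0:0, $r1:0, $r2:1, $r3:14, $r4:1, $r5:12, $r6:2}
[12] xor  $r1, $r0, $r5  →  {$r0:0, $r1:12, $r2:1, $r3:14, $r4:1, $r5:12, $r6:2}
[13] slti  $r4, $r5, 13  →  {$r0:0, $r1:12, $r2:1, $r3:14, $r4:1, $r5:12, $r6:2}

12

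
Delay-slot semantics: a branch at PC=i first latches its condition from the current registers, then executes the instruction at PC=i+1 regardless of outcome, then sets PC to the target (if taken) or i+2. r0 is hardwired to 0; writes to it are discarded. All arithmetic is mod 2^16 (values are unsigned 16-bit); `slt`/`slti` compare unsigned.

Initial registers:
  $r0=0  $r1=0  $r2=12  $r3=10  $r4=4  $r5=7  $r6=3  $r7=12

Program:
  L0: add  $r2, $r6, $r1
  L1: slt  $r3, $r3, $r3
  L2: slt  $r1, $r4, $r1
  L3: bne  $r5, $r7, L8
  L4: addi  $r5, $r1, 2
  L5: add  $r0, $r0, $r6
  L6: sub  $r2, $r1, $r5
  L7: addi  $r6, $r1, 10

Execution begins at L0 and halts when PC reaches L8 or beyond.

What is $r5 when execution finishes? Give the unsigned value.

[0] add  $r2, $r6, $r1  →  {$r0:0, $r1:0, $r2:3, $r3:10, $r4:4, $r5:7, $r6:3, $r7:12}
[1] slt  $r3, $r3, $r3  →  {$r0:0, $r1:0, $r2:3, $r3:0, $r4:4, $r5:7, $r6:3, $r7:12}
[2] slt  $r1, $r4, $r1  →  {$r0:0, $r1:0, $r2:3, $r3:0, $r4:4, $r5:7, $r6:3, $r7:12}
[3] bne  $r5, $r7, L8  →  {$r0:0, $r1:0, $r2:3, $r3:0, $r4:4, $r5:7, $r6:3, $r7:12}  ⟨branch taken⟩
[4] addi  $r5, $r1, 2  →  {$r0:0, $r1:0, $r2:3, $r3:0, $r4:4, $r5:2, $r6:3, $r7:12}

2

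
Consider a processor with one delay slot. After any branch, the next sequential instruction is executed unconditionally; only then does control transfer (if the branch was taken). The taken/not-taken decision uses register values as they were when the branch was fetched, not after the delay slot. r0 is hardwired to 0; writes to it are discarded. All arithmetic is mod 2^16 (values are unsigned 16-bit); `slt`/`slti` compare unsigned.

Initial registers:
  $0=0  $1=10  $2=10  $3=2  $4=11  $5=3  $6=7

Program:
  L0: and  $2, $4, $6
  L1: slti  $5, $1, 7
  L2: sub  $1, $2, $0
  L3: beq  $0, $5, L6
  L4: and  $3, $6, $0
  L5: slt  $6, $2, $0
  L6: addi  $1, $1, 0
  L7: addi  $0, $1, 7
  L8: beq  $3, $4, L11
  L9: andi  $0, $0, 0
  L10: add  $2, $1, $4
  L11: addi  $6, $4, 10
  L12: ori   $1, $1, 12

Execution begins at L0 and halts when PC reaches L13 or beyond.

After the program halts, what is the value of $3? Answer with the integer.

0

PC=0  and  $2, $4, $6        | $0=0 $1=10 $2=3 $3=2 $4=11 $5=3 $6=7
PC=1  slti  $5, $1, 7        | $0=0 $1=10 $2=3 $3=2 $4=11 $5=0 $6=7
PC=2  sub  $1, $2, $0        | $0=0 $1=3 $2=3 $3=2 $4=11 $5=0 $6=7
PC=3  beq  $0, $5, L6        | $0=0 $1=3 $2=3 $3=2 $4=11 $5=0 $6=7  [TAKEN]
PC=4  and  $3, $6, $0        | $0=0 $1=3 $2=3 $3=0 $4=11 $5=0 $6=7
PC=6  addi  $1, $1, 0        | $0=0 $1=3 $2=3 $3=0 $4=11 $5=0 $6=7
PC=7  addi  $0, $1, 7        | $0=0 $1=3 $2=3 $3=0 $4=11 $5=0 $6=7
PC=8  beq  $3, $4, L11       | $0=0 $1=3 $2=3 $3=0 $4=11 $5=0 $6=7  [not taken]
PC=9  andi  $0, $0, 0        | $0=0 $1=3 $2=3 $3=0 $4=11 $5=0 $6=7
PC=10 add  $2, $1, $4        | $0=0 $1=3 $2=14 $3=0 $4=11 $5=0 $6=7
PC=11 addi  $6, $4, 10       | $0=0 $1=3 $2=14 $3=0 $4=11 $5=0 $6=21
PC=12 ori   $1, $1, 12       | $0=0 $1=15 $2=14 $3=0 $4=11 $5=0 $6=21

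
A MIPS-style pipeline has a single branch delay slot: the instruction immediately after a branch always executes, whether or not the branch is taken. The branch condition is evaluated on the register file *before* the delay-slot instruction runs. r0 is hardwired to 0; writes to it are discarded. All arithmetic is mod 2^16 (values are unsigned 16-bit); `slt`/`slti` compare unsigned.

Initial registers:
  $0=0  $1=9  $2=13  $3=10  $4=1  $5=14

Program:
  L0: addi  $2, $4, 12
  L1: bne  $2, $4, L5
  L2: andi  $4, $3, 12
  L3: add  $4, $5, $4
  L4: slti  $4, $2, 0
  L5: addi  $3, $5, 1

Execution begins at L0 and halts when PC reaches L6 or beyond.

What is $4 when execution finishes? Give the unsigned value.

8

PC=0  addi  $2, $4, 12       | $0=0 $1=9 $2=13 $3=10 $4=1 $5=14
PC=1  bne  $2, $4, L5        | $0=0 $1=9 $2=13 $3=10 $4=1 $5=14  [TAKEN]
PC=2  andi  $4, $3, 12       | $0=0 $1=9 $2=13 $3=10 $4=8 $5=14
PC=5  addi  $3, $5, 1        | $0=0 $1=9 $2=13 $3=15 $4=8 $5=14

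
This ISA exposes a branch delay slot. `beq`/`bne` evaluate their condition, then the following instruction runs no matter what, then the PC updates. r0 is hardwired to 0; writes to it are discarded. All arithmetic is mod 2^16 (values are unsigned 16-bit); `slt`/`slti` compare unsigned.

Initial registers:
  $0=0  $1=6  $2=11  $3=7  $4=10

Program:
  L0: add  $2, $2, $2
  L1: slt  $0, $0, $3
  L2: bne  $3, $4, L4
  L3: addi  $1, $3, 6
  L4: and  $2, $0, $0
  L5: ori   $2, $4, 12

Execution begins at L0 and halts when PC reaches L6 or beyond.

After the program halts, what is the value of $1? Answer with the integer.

PC=0  add  $2, $2, $2        | $0=0 $1=6 $2=22 $3=7 $4=10
PC=1  slt  $0, $0, $3        | $0=0 $1=6 $2=22 $3=7 $4=10
PC=2  bne  $3, $4, L4        | $0=0 $1=6 $2=22 $3=7 $4=10  [TAKEN]
PC=3  addi  $1, $3, 6        | $0=0 $1=13 $2=22 $3=7 $4=10
PC=4  and  $2, $0, $0        | $0=0 $1=13 $2=0 $3=7 $4=10
PC=5  ori   $2, $4, 12       | $0=0 $1=13 $2=14 $3=7 $4=10

13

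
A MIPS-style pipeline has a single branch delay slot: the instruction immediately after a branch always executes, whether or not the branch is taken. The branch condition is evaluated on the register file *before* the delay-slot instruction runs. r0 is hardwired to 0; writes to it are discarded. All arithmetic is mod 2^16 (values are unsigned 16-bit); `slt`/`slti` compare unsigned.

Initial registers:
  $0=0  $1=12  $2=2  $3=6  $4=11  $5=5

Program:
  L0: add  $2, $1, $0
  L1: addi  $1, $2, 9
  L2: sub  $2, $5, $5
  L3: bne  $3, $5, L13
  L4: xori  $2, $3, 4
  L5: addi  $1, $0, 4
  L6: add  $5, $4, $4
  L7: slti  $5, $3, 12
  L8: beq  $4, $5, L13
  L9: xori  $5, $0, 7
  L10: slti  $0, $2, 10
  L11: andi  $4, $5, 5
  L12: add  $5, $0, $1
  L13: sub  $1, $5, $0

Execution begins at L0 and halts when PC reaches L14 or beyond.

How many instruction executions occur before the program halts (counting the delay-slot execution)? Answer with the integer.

6

PC=0  add  $2, $1, $0        | $0=0 $1=12 $2=12 $3=6 $4=11 $5=5
PC=1  addi  $1, $2, 9        | $0=0 $1=21 $2=12 $3=6 $4=11 $5=5
PC=2  sub  $2, $5, $5        | $0=0 $1=21 $2=0 $3=6 $4=11 $5=5
PC=3  bne  $3, $5, L13       | $0=0 $1=21 $2=0 $3=6 $4=11 $5=5  [TAKEN]
PC=4  xori  $2, $3, 4        | $0=0 $1=21 $2=2 $3=6 $4=11 $5=5
PC=13 sub  $1, $5, $0        | $0=0 $1=5 $2=2 $3=6 $4=11 $5=5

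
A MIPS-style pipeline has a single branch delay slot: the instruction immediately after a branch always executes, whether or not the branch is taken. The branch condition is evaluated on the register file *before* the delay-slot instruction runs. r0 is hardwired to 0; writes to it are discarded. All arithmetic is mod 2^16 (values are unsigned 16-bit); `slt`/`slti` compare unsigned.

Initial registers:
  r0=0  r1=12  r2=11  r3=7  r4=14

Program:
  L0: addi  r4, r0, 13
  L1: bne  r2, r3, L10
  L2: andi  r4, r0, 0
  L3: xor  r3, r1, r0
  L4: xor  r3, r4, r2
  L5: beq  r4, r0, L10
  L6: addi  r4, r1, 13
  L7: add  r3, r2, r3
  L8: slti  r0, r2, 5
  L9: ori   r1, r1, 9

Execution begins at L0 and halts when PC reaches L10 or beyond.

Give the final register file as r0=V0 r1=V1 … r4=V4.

r0=0 r1=12 r2=11 r3=7 r4=0

  step pc=0: addi  r4, r0, 13  regs=(0,12,11,7,13)
  step pc=1: bne  r2, r3, L10  cond=T  regs=(0,12,11,7,13)
  step pc=2: andi  r4, r0, 0  regs=(0,12,11,7,0)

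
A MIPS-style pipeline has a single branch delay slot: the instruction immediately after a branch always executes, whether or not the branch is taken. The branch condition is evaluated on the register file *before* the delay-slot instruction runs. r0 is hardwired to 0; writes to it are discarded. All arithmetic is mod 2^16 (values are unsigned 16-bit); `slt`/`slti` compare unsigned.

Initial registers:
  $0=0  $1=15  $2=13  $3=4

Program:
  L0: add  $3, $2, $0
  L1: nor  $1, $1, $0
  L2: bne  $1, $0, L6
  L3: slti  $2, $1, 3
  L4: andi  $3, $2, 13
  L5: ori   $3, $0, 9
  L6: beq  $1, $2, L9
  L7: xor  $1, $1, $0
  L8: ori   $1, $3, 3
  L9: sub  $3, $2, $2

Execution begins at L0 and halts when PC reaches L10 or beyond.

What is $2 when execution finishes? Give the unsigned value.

  step pc=0: add  $3, $2, $0  regs=(0,15,13,13)
  step pc=1: nor  $1, $1, $0  regs=(0,65520,13,13)
  step pc=2: bne  $1, $0, L6  cond=T  regs=(0,65520,13,13)
  step pc=3: slti  $2, $1, 3  regs=(0,65520,0,13)
  step pc=6: beq  $1, $2, L9  cond=F  regs=(0,65520,0,13)
  step pc=7: xor  $1, $1, $0  regs=(0,65520,0,13)
  step pc=8: ori   $1, $3, 3  regs=(0,15,0,13)
  step pc=9: sub  $3, $2, $2  regs=(0,15,0,0)

0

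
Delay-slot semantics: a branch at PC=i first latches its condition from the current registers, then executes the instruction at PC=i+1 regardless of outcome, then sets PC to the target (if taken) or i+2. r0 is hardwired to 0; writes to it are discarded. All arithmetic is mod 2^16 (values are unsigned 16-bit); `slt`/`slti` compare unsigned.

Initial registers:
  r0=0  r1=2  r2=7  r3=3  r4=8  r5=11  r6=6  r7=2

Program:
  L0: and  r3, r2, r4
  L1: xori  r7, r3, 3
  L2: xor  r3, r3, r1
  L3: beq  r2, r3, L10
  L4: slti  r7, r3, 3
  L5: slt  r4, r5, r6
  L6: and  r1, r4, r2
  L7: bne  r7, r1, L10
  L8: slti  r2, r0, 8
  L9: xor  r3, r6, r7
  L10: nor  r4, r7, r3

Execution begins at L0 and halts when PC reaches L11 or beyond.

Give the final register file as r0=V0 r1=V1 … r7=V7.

[0] and  r3, r2, r4  →  {r0:0, r1:2, r2:7, r3:0, r4:8, r5:11, r6:6, r7:2}
[1] xori  r7, r3, 3  →  {r0:0, r1:2, r2:7, r3:0, r4:8, r5:11, r6:6, r7:3}
[2] xor  r3, r3, r1  →  {r0:0, r1:2, r2:7, r3:2, r4:8, r5:11, r6:6, r7:3}
[3] beq  r2, r3, L10  →  {r0:0, r1:2, r2:7, r3:2, r4:8, r5:11, r6:6, r7:3}  ⟨branch fallthrough⟩
[4] slti  r7, r3, 3  →  {r0:0, r1:2, r2:7, r3:2, r4:8, r5:11, r6:6, r7:1}
[5] slt  r4, r5, r6  →  {r0:0, r1:2, r2:7, r3:2, r4:0, r5:11, r6:6, r7:1}
[6] and  r1, r4, r2  →  {r0:0, r1:0, r2:7, r3:2, r4:0, r5:11, r6:6, r7:1}
[7] bne  r7, r1, L10  →  {r0:0, r1:0, r2:7, r3:2, r4:0, r5:11, r6:6, r7:1}  ⟨branch taken⟩
[8] slti  r2, r0, 8  →  {r0:0, r1:0, r2:1, r3:2, r4:0, r5:11, r6:6, r7:1}
[10] nor  r4, r7, r3  →  {r0:0, r1:0, r2:1, r3:2, r4:65532, r5:11, r6:6, r7:1}

r0=0 r1=0 r2=1 r3=2 r4=65532 r5=11 r6=6 r7=1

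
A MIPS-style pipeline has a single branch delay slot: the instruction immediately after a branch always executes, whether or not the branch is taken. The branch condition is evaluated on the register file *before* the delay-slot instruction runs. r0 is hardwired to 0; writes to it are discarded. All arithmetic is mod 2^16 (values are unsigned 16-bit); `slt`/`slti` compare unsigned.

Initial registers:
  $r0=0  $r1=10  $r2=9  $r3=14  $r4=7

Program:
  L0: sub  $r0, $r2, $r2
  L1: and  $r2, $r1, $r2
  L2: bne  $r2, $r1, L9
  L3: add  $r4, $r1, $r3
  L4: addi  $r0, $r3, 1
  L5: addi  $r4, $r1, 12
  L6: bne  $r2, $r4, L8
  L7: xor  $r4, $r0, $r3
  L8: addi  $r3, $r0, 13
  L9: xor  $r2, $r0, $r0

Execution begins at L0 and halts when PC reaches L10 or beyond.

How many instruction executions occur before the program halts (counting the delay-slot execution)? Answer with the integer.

#0 sub  $r0, $r2, $r2 ; 0/10/9/14/7
#1 and  $r2, $r1, $r2 ; 0/10/8/14/7
#2 bne  $r2, $r1, L9 ; 0/10/8/14/7 ; →target
#3 add  $r4, $r1, $r3 ; 0/10/8/14/24
#9 xor  $r2, $r0, $r0 ; 0/10/0/14/24

5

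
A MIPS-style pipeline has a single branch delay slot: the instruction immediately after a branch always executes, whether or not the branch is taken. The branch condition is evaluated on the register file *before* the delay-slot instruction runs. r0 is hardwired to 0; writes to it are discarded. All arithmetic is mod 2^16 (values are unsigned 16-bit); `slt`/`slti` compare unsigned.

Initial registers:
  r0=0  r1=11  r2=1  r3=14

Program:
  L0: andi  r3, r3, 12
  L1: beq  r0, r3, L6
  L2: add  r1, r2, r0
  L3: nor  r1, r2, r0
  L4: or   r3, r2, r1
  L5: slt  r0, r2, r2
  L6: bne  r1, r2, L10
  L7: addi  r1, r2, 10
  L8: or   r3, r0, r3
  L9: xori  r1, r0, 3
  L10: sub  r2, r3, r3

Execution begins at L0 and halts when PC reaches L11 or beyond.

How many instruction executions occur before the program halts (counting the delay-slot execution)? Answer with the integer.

9

  step pc=0: andi  r3, r3, 12  regs=(0,11,1,12)
  step pc=1: beq  r0, r3, L6  cond=F  regs=(0,11,1,12)
  step pc=2: add  r1, r2, r0  regs=(0,1,1,12)
  step pc=3: nor  r1, r2, r0  regs=(0,65534,1,12)
  step pc=4: or   r3, r2, r1  regs=(0,65534,1,65535)
  step pc=5: slt  r0, r2, r2  regs=(0,65534,1,65535)
  step pc=6: bne  r1, r2, L10  cond=T  regs=(0,65534,1,65535)
  step pc=7: addi  r1, r2, 10  regs=(0,11,1,65535)
  step pc=10: sub  r2, r3, r3  regs=(0,11,0,65535)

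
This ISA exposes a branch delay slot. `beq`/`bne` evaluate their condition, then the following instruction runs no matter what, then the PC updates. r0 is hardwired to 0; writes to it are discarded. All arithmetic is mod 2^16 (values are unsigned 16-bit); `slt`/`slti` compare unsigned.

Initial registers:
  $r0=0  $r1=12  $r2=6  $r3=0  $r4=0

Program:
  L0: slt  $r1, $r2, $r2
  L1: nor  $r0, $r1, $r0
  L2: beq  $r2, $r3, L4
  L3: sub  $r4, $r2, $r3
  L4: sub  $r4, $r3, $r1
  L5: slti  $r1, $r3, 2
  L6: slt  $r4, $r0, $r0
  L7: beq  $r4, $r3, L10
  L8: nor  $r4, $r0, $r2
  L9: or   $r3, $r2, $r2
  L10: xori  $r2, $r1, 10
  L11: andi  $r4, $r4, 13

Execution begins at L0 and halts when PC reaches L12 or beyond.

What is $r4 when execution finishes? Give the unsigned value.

9

PC=0  slt  $r1, $r2, $r2     | $r0=0 $r1=0 $r2=6 $r3=0 $r4=0
PC=1  nor  $r0, $r1, $r0     | $r0=0 $r1=0 $r2=6 $r3=0 $r4=0
PC=2  beq  $r2, $r3, L4      | $r0=0 $r1=0 $r2=6 $r3=0 $r4=0  [not taken]
PC=3  sub  $r4, $r2, $r3     | $r0=0 $r1=0 $r2=6 $r3=0 $r4=6
PC=4  sub  $r4, $r3, $r1     | $r0=0 $r1=0 $r2=6 $r3=0 $r4=0
PC=5  slti  $r1, $r3, 2      | $r0=0 $r1=1 $r2=6 $r3=0 $r4=0
PC=6  slt  $r4, $r0, $r0     | $r0=0 $r1=1 $r2=6 $r3=0 $r4=0
PC=7  beq  $r4, $r3, L10     | $r0=0 $r1=1 $r2=6 $r3=0 $r4=0  [TAKEN]
PC=8  nor  $r4, $r0, $r2     | $r0=0 $r1=1 $r2=6 $r3=0 $r4=65529
PC=10 xori  $r2, $r1, 10     | $r0=0 $r1=1 $r2=11 $r3=0 $r4=65529
PC=11 andi  $r4, $r4, 13     | $r0=0 $r1=1 $r2=11 $r3=0 $r4=9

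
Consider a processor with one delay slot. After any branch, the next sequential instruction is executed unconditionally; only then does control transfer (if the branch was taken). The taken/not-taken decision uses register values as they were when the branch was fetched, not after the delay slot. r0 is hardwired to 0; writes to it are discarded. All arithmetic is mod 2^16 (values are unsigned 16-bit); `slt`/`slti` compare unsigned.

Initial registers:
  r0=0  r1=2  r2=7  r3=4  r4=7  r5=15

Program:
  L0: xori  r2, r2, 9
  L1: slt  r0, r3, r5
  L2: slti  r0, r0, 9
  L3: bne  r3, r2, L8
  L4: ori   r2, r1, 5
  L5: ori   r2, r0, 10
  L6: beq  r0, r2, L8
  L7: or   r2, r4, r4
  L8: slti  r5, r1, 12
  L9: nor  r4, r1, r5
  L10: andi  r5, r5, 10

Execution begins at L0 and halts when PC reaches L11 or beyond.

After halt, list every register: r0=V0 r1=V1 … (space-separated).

PC=0  xori  r2, r2, 9        | r0=0 r1=2 r2=14 r3=4 r4=7 r5=15
PC=1  slt  r0, r3, r5        | r0=0 r1=2 r2=14 r3=4 r4=7 r5=15
PC=2  slti  r0, r0, 9        | r0=0 r1=2 r2=14 r3=4 r4=7 r5=15
PC=3  bne  r3, r2, L8        | r0=0 r1=2 r2=14 r3=4 r4=7 r5=15  [TAKEN]
PC=4  ori   r2, r1, 5        | r0=0 r1=2 r2=7 r3=4 r4=7 r5=15
PC=8  slti  r5, r1, 12       | r0=0 r1=2 r2=7 r3=4 r4=7 r5=1
PC=9  nor  r4, r1, r5        | r0=0 r1=2 r2=7 r3=4 r4=65532 r5=1
PC=10 andi  r5, r5, 10       | r0=0 r1=2 r2=7 r3=4 r4=65532 r5=0

r0=0 r1=2 r2=7 r3=4 r4=65532 r5=0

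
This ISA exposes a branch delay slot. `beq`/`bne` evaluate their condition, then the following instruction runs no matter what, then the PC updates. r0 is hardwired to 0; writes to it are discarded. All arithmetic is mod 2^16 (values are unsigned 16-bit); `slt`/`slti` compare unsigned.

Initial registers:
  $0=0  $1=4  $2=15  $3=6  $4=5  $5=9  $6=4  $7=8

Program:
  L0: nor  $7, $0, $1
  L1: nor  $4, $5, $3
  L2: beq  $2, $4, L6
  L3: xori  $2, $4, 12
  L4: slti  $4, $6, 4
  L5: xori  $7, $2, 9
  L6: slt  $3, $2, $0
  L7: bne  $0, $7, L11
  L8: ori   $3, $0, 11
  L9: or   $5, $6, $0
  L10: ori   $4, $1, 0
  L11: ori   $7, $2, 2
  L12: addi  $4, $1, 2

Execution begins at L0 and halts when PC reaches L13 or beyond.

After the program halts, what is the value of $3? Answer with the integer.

11

PC=0  nor  $7, $0, $1        | $0=0 $1=4 $2=15 $3=6 $4=5 $5=9 $6=4 $7=65531
PC=1  nor  $4, $5, $3        | $0=0 $1=4 $2=15 $3=6 $4=65520 $5=9 $6=4 $7=65531
PC=2  beq  $2, $4, L6        | $0=0 $1=4 $2=15 $3=6 $4=65520 $5=9 $6=4 $7=65531  [not taken]
PC=3  xori  $2, $4, 12       | $0=0 $1=4 $2=65532 $3=6 $4=65520 $5=9 $6=4 $7=65531
PC=4  slti  $4, $6, 4        | $0=0 $1=4 $2=65532 $3=6 $4=0 $5=9 $6=4 $7=65531
PC=5  xori  $7, $2, 9        | $0=0 $1=4 $2=65532 $3=6 $4=0 $5=9 $6=4 $7=65525
PC=6  slt  $3, $2, $0        | $0=0 $1=4 $2=65532 $3=0 $4=0 $5=9 $6=4 $7=65525
PC=7  bne  $0, $7, L11       | $0=0 $1=4 $2=65532 $3=0 $4=0 $5=9 $6=4 $7=65525  [TAKEN]
PC=8  ori   $3, $0, 11       | $0=0 $1=4 $2=65532 $3=11 $4=0 $5=9 $6=4 $7=65525
PC=11 ori   $7, $2, 2        | $0=0 $1=4 $2=65532 $3=11 $4=0 $5=9 $6=4 $7=65534
PC=12 addi  $4, $1, 2        | $0=0 $1=4 $2=65532 $3=11 $4=6 $5=9 $6=4 $7=65534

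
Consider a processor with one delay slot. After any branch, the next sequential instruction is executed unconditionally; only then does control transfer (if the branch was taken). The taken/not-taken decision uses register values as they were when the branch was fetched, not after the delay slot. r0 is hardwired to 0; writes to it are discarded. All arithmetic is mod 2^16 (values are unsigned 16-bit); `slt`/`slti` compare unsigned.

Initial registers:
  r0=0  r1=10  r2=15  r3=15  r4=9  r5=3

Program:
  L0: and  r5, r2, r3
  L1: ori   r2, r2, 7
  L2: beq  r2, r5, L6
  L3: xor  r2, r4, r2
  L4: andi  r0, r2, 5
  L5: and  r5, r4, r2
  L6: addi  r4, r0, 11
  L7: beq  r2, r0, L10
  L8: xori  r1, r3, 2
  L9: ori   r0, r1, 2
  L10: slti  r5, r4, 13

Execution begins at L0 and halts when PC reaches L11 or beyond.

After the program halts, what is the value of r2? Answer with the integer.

6

PC=0  and  r5, r2, r3        | r0=0 r1=10 r2=15 r3=15 r4=9 r5=15
PC=1  ori   r2, r2, 7        | r0=0 r1=10 r2=15 r3=15 r4=9 r5=15
PC=2  beq  r2, r5, L6        | r0=0 r1=10 r2=15 r3=15 r4=9 r5=15  [TAKEN]
PC=3  xor  r2, r4, r2        | r0=0 r1=10 r2=6 r3=15 r4=9 r5=15
PC=6  addi  r4, r0, 11       | r0=0 r1=10 r2=6 r3=15 r4=11 r5=15
PC=7  beq  r2, r0, L10       | r0=0 r1=10 r2=6 r3=15 r4=11 r5=15  [not taken]
PC=8  xori  r1, r3, 2        | r0=0 r1=13 r2=6 r3=15 r4=11 r5=15
PC=9  ori   r0, r1, 2        | r0=0 r1=13 r2=6 r3=15 r4=11 r5=15
PC=10 slti  r5, r4, 13       | r0=0 r1=13 r2=6 r3=15 r4=11 r5=1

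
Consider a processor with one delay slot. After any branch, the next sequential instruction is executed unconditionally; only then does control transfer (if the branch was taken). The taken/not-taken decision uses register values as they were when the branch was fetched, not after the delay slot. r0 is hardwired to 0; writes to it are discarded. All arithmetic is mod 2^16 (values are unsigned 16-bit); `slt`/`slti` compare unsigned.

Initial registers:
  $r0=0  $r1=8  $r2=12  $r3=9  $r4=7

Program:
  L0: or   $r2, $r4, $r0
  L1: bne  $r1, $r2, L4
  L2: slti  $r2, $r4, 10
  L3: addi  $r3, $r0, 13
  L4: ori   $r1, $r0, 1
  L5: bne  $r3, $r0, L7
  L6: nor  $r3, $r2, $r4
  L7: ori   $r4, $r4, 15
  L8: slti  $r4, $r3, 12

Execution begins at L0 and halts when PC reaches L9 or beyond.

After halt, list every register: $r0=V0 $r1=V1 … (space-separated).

$r0=0 $r1=1 $r2=1 $r3=65528 $r4=0

[0] or   $r2, $r4, $r0  →  {$r0:0, $r1:8, $r2:7, $r3:9, $r4:7}
[1] bne  $r1, $r2, L4  →  {$r0:0, $r1:8, $r2:7, $r3:9, $r4:7}  ⟨branch taken⟩
[2] slti  $r2, $r4, 10  →  {$r0:0, $r1:8, $r2:1, $r3:9, $r4:7}
[4] ori   $r1, $r0, 1  →  {$r0:0, $r1:1, $r2:1, $r3:9, $r4:7}
[5] bne  $r3, $r0, L7  →  {$r0:0, $r1:1, $r2:1, $r3:9, $r4:7}  ⟨branch taken⟩
[6] nor  $r3, $r2, $r4  →  {$r0:0, $r1:1, $r2:1, $r3:65528, $r4:7}
[7] ori   $r4, $r4, 15  →  {$r0:0, $r1:1, $r2:1, $r3:65528, $r4:15}
[8] slti  $r4, $r3, 12  →  {$r0:0, $r1:1, $r2:1, $r3:65528, $r4:0}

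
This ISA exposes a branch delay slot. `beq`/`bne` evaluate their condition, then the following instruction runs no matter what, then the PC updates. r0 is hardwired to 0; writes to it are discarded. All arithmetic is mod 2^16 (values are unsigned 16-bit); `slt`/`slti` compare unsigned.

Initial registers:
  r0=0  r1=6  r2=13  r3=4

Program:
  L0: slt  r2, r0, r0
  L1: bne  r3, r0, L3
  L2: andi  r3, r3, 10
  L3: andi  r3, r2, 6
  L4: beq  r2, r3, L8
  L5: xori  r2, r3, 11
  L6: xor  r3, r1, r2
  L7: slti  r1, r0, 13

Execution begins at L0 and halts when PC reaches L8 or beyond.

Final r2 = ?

11

[0] slt  r2, r0, r0  →  {r0:0, r1:6, r2:0, r3:4}
[1] bne  r3, r0, L3  →  {r0:0, r1:6, r2:0, r3:4}  ⟨branch taken⟩
[2] andi  r3, r3, 10  →  {r0:0, r1:6, r2:0, r3:0}
[3] andi  r3, r2, 6  →  {r0:0, r1:6, r2:0, r3:0}
[4] beq  r2, r3, L8  →  {r0:0, r1:6, r2:0, r3:0}  ⟨branch taken⟩
[5] xori  r2, r3, 11  →  {r0:0, r1:6, r2:11, r3:0}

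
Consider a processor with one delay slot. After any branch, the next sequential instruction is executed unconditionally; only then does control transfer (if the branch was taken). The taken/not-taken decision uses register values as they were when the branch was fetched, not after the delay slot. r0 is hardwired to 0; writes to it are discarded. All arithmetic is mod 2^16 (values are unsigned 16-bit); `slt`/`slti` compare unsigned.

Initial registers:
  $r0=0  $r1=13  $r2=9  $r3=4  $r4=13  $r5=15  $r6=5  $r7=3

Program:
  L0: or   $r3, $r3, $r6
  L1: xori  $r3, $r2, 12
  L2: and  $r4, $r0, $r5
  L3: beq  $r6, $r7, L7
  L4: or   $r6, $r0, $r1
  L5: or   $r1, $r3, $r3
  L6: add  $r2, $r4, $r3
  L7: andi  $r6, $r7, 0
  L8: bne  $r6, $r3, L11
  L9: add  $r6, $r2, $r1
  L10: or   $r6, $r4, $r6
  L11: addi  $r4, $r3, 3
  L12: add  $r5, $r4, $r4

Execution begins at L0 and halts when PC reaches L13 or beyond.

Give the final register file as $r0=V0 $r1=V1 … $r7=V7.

[0] or   $r3, $r3, $r6  →  {$r0:0, $r1:13, $r2:9, $r3:5, $r4:13, $r5:15, $r6:5, $r7:3}
[1] xori  $r3, $r2, 12  →  {$r0:0, $r1:13, $r2:9, $r3:5, $r4:13, $r5:15, $r6:5, $r7:3}
[2] and  $r4, $r0, $r5  →  {$r0:0, $r1:13, $r2:9, $r3:5, $r4:0, $r5:15, $r6:5, $r7:3}
[3] beq  $r6, $r7, L7  →  {$r0:0, $r1:13, $r2:9, $r3:5, $r4:0, $r5:15, $r6:5, $r7:3}  ⟨branch fallthrough⟩
[4] or   $r6, $r0, $r1  →  {$r0:0, $r1:13, $r2:9, $r3:5, $r4:0, $r5:15, $r6:13, $r7:3}
[5] or   $r1, $r3, $r3  →  {$r0:0, $r1:5, $r2:9, $r3:5, $r4:0, $r5:15, $r6:13, $r7:3}
[6] add  $r2, $r4, $r3  →  {$r0:0, $r1:5, $r2:5, $r3:5, $r4:0, $r5:15, $r6:13, $r7:3}
[7] andi  $r6, $r7, 0  →  {$r0:0, $r1:5, $r2:5, $r3:5, $r4:0, $r5:15, $r6:0, $r7:3}
[8] bne  $r6, $r3, L11  →  {$r0:0, $r1:5, $r2:5, $r3:5, $r4:0, $r5:15, $r6:0, $r7:3}  ⟨branch taken⟩
[9] add  $r6, $r2, $r1  →  {$r0:0, $r1:5, $r2:5, $r3:5, $r4:0, $r5:15, $r6:10, $r7:3}
[11] addi  $r4, $r3, 3  →  {$r0:0, $r1:5, $r2:5, $r3:5, $r4:8, $r5:15, $r6:10, $r7:3}
[12] add  $r5, $r4, $r4  →  {$r0:0, $r1:5, $r2:5, $r3:5, $r4:8, $r5:16, $r6:10, $r7:3}

$r0=0 $r1=5 $r2=5 $r3=5 $r4=8 $r5=16 $r6=10 $r7=3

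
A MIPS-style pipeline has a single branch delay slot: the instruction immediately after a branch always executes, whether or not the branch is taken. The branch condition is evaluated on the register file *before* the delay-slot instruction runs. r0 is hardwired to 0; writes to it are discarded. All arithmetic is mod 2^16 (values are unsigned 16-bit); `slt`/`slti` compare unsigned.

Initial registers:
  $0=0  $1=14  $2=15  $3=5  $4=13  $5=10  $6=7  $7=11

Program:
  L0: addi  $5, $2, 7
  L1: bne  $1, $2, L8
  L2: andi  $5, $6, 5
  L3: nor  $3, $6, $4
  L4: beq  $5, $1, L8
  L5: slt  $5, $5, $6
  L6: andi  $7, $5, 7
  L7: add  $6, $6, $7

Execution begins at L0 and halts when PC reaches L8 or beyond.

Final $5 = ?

5

[0] addi  $5, $2, 7  →  {$0:0, $1:14, $2:15, $3:5, $4:13, $5:22, $6:7, $7:11}
[1] bne  $1, $2, L8  →  {$0:0, $1:14, $2:15, $3:5, $4:13, $5:22, $6:7, $7:11}  ⟨branch taken⟩
[2] andi  $5, $6, 5  →  {$0:0, $1:14, $2:15, $3:5, $4:13, $5:5, $6:7, $7:11}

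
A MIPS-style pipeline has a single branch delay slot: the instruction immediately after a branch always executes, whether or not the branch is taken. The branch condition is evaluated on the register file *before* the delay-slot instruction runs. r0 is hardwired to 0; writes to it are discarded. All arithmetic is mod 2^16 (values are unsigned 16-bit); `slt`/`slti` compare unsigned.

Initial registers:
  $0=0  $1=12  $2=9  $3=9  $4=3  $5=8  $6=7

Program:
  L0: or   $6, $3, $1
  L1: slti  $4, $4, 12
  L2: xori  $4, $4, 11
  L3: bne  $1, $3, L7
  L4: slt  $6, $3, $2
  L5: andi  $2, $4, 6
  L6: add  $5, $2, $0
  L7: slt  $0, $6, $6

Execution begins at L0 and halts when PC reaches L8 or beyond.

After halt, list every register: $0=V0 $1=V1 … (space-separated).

$0=0 $1=12 $2=9 $3=9 $4=10 $5=8 $6=0

[0] or   $6, $3, $1  →  {$0:0, $1:12, $2:9, $3:9, $4:3, $5:8, $6:13}
[1] slti  $4, $4, 12  →  {$0:0, $1:12, $2:9, $3:9, $4:1, $5:8, $6:13}
[2] xori  $4, $4, 11  →  {$0:0, $1:12, $2:9, $3:9, $4:10, $5:8, $6:13}
[3] bne  $1, $3, L7  →  {$0:0, $1:12, $2:9, $3:9, $4:10, $5:8, $6:13}  ⟨branch taken⟩
[4] slt  $6, $3, $2  →  {$0:0, $1:12, $2:9, $3:9, $4:10, $5:8, $6:0}
[7] slt  $0, $6, $6  →  {$0:0, $1:12, $2:9, $3:9, $4:10, $5:8, $6:0}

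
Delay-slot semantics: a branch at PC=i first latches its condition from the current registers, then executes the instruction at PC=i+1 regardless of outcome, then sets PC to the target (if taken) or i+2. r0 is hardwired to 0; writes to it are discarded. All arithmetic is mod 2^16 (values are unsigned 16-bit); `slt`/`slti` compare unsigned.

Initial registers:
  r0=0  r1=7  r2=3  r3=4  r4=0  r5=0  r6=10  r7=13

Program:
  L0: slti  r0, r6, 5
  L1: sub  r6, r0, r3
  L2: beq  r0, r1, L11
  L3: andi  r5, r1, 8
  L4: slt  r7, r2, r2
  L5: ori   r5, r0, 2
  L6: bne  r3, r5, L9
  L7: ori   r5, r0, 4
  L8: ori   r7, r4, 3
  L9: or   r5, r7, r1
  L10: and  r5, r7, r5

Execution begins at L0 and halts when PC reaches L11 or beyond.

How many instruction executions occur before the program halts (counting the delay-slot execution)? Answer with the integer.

10

[0] slti  r0, r6, 5  →  {r0:0, r1:7, r2:3, r3:4, r4:0, r5:0, r6:10, r7:13}
[1] sub  r6, r0, r3  →  {r0:0, r1:7, r2:3, r3:4, r4:0, r5:0, r6:65532, r7:13}
[2] beq  r0, r1, L11  →  {r0:0, r1:7, r2:3, r3:4, r4:0, r5:0, r6:65532, r7:13}  ⟨branch fallthrough⟩
[3] andi  r5, r1, 8  →  {r0:0, r1:7, r2:3, r3:4, r4:0, r5:0, r6:65532, r7:13}
[4] slt  r7, r2, r2  →  {r0:0, r1:7, r2:3, r3:4, r4:0, r5:0, r6:65532, r7:0}
[5] ori   r5, r0, 2  →  {r0:0, r1:7, r2:3, r3:4, r4:0, r5:2, r6:65532, r7:0}
[6] bne  r3, r5, L9  →  {r0:0, r1:7, r2:3, r3:4, r4:0, r5:2, r6:65532, r7:0}  ⟨branch taken⟩
[7] ori   r5, r0, 4  →  {r0:0, r1:7, r2:3, r3:4, r4:0, r5:4, r6:65532, r7:0}
[9] or   r5, r7, r1  →  {r0:0, r1:7, r2:3, r3:4, r4:0, r5:7, r6:65532, r7:0}
[10] and  r5, r7, r5  →  {r0:0, r1:7, r2:3, r3:4, r4:0, r5:0, r6:65532, r7:0}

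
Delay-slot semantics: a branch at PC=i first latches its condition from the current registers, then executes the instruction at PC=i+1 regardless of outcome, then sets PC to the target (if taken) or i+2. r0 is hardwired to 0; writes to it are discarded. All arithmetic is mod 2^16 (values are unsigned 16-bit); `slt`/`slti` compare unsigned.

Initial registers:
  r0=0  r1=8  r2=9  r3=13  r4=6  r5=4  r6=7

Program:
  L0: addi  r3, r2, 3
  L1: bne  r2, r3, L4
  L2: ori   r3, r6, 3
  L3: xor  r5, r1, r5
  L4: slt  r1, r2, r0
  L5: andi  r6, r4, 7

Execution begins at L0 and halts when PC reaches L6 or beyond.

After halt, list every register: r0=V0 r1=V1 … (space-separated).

r0=0 r1=0 r2=9 r3=7 r4=6 r5=4 r6=6

#0 addi  r3, r2, 3 ; 0/8/9/12/6/4/7
#1 bne  r2, r3, L4 ; 0/8/9/12/6/4/7 ; →target
#2 ori   r3, r6, 3 ; 0/8/9/7/6/4/7
#4 slt  r1, r2, r0 ; 0/0/9/7/6/4/7
#5 andi  r6, r4, 7 ; 0/0/9/7/6/4/6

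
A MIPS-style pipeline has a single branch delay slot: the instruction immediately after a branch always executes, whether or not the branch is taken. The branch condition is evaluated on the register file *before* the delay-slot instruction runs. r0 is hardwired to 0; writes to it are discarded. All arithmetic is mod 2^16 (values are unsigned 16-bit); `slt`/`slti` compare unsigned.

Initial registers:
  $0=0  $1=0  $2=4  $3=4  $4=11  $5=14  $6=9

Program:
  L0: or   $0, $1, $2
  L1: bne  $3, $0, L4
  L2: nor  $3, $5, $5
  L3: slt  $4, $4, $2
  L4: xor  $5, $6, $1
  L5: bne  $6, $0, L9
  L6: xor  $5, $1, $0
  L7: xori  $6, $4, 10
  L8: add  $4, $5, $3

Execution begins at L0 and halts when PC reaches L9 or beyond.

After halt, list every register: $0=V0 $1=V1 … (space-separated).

$0=0 $1=0 $2=4 $3=65521 $4=11 $5=0 $6=9

[0] or   $0, $1, $2  →  {$0:0, $1:0, $2:4, $3:4, $4:11, $5:14, $6:9}
[1] bne  $3, $0, L4  →  {$0:0, $1:0, $2:4, $3:4, $4:11, $5:14, $6:9}  ⟨branch taken⟩
[2] nor  $3, $5, $5  →  {$0:0, $1:0, $2:4, $3:65521, $4:11, $5:14, $6:9}
[4] xor  $5, $6, $1  →  {$0:0, $1:0, $2:4, $3:65521, $4:11, $5:9, $6:9}
[5] bne  $6, $0, L9  →  {$0:0, $1:0, $2:4, $3:65521, $4:11, $5:9, $6:9}  ⟨branch taken⟩
[6] xor  $5, $1, $0  →  {$0:0, $1:0, $2:4, $3:65521, $4:11, $5:0, $6:9}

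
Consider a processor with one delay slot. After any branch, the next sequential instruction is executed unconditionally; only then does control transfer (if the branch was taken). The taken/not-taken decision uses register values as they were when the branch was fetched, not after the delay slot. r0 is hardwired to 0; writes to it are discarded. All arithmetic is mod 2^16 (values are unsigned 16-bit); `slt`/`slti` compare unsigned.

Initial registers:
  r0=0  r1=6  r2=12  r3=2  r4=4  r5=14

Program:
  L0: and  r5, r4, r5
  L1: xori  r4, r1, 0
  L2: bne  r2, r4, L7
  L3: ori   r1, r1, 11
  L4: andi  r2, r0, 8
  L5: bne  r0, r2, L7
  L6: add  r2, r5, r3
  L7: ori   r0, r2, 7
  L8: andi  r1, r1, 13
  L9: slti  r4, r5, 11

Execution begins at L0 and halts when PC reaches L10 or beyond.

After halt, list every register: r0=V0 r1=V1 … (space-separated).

[0] and  r5, r4, r5  →  {r0:0, r1:6, r2:12, r3:2, r4:4, r5:4}
[1] xori  r4, r1, 0  →  {r0:0, r1:6, r2:12, r3:2, r4:6, r5:4}
[2] bne  r2, r4, L7  →  {r0:0, r1:6, r2:12, r3:2, r4:6, r5:4}  ⟨branch taken⟩
[3] ori   r1, r1, 11  →  {r0:0, r1:15, r2:12, r3:2, r4:6, r5:4}
[7] ori   r0, r2, 7  →  {r0:0, r1:15, r2:12, r3:2, r4:6, r5:4}
[8] andi  r1, r1, 13  →  {r0:0, r1:13, r2:12, r3:2, r4:6, r5:4}
[9] slti  r4, r5, 11  →  {r0:0, r1:13, r2:12, r3:2, r4:1, r5:4}

r0=0 r1=13 r2=12 r3=2 r4=1 r5=4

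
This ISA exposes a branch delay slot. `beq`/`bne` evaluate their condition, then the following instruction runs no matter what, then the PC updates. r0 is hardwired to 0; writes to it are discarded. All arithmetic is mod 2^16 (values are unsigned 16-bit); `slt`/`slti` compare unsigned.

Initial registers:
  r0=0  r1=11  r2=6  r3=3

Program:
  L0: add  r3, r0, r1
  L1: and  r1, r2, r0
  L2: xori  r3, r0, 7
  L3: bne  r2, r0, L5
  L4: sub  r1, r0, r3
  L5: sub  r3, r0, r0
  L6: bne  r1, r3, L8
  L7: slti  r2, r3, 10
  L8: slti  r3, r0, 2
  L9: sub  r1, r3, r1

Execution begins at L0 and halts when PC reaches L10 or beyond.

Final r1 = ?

#0 add  r3, r0, r1 ; 0/11/6/11
#1 and  r1, r2, r0 ; 0/0/6/11
#2 xori  r3, r0, 7 ; 0/0/6/7
#3 bne  r2, r0, L5 ; 0/0/6/7 ; →target
#4 sub  r1, r0, r3 ; 0/65529/6/7
#5 sub  r3, r0, r0 ; 0/65529/6/0
#6 bne  r1, r3, L8 ; 0/65529/6/0 ; →target
#7 slti  r2, r3, 10 ; 0/65529/1/0
#8 slti  r3, r0, 2 ; 0/65529/1/1
#9 sub  r1, r3, r1 ; 0/8/1/1

8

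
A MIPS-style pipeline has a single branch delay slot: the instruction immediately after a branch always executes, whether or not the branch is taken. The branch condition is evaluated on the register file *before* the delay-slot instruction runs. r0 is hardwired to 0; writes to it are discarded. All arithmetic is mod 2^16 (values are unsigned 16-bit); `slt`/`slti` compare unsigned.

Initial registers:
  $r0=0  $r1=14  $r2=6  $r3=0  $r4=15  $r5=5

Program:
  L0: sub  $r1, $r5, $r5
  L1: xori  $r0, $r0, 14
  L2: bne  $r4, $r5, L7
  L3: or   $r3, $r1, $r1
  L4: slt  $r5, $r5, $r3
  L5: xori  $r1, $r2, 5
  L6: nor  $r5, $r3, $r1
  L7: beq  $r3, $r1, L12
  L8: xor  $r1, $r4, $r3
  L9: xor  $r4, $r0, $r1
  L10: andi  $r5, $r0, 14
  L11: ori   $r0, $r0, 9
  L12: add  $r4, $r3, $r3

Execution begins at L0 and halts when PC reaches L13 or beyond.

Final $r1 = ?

15

  step pc=0: sub  $r1, $r5, $r5  regs=(0,0,6,0,15,5)
  step pc=1: xori  $r0, $r0, 14  regs=(0,0,6,0,15,5)
  step pc=2: bne  $r4, $r5, L7  cond=T  regs=(0,0,6,0,15,5)
  step pc=3: or   $r3, $r1, $r1  regs=(0,0,6,0,15,5)
  step pc=7: beq  $r3, $r1, L12  cond=T  regs=(0,0,6,0,15,5)
  step pc=8: xor  $r1, $r4, $r3  regs=(0,15,6,0,15,5)
  step pc=12: add  $r4, $r3, $r3  regs=(0,15,6,0,0,5)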